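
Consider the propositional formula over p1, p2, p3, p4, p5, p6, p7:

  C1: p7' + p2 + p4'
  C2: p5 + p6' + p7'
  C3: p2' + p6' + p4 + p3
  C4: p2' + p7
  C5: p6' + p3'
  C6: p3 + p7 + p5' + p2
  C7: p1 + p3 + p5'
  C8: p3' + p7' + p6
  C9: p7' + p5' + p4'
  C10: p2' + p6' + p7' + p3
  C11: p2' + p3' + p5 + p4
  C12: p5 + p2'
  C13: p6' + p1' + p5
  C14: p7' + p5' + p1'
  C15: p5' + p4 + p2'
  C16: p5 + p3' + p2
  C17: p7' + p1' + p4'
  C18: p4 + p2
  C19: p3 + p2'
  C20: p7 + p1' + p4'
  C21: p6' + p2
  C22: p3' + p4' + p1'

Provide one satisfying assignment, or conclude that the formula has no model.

p1 ↦ 0; p2 ↦ 0; p3 ↦ 0; p4 ↦ 1; p5 ↦ 0; p6 ↦ 0; p7 ↦ 0

Branch on p2: set p2 = 0.
From the singleton clause (p4), p4 = 1.
From the singleton clause (p7'), p7 = 0.
From the singleton clause (p1'), p1 = 0.
From the singleton clause (p6'), p6 = 0.
Branch on p3: set p3 = 0.
From the singleton clause (p5'), p5 = 0.
Every clause now holds.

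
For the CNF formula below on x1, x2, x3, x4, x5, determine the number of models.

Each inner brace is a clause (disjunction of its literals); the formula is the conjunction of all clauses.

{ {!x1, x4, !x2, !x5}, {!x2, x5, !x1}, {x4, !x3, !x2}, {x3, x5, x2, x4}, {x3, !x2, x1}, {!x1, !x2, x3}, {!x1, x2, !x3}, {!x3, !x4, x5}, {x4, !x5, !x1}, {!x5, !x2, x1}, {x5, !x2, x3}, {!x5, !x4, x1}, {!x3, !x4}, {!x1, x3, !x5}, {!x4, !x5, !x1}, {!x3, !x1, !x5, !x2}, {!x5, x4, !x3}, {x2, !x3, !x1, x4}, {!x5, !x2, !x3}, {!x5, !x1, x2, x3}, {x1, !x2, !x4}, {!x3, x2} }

3

There are 2^5 = 32 truth assignments over (x1, x2, x3, x4, x5).
Split on x5. With x5 = true, the clauses containing x5 are satisfied and !x5 drops from the rest; 1 of the 2^4 = 16 assignments to the other variables satisfy what remains.
With x5 = false, by the same count on the reduced clause set, 2 assignments work.
Total: 1 + 2 = 3.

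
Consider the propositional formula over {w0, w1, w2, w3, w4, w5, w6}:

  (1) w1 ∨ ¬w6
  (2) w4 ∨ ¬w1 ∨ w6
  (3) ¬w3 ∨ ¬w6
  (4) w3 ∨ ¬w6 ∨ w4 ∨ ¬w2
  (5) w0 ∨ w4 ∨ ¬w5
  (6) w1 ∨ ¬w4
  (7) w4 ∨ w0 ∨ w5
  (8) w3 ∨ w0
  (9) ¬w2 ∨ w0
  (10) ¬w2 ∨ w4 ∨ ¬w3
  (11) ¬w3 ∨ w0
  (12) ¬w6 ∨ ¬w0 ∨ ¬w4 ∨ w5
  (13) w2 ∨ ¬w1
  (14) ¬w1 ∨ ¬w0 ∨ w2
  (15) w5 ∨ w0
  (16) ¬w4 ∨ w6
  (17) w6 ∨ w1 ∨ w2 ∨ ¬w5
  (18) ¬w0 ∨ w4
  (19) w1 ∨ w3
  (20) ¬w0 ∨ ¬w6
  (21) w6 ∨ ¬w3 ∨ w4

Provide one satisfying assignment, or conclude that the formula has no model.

UNSATISFIABLE

Suppose w1 = True.
From the singleton clause (w2), w2 = True.
From the singleton clause (w0), w0 = True.
From the singleton clause (w4), w4 = True.
From the singleton clause (w6), w6 = True.
But (¬w6) is also a unit clause — contradiction.
That branch fails; take w1 = False instead.
From the singleton clause (¬w6), w6 = False.
From the singleton clause (¬w4), w4 = False.
From the singleton clause (¬w0), w0 = False.
From the singleton clause (¬w5), w5 = False.
But (w5) is also a unit clause — contradiction.
Both values of w1 lead to a conflict.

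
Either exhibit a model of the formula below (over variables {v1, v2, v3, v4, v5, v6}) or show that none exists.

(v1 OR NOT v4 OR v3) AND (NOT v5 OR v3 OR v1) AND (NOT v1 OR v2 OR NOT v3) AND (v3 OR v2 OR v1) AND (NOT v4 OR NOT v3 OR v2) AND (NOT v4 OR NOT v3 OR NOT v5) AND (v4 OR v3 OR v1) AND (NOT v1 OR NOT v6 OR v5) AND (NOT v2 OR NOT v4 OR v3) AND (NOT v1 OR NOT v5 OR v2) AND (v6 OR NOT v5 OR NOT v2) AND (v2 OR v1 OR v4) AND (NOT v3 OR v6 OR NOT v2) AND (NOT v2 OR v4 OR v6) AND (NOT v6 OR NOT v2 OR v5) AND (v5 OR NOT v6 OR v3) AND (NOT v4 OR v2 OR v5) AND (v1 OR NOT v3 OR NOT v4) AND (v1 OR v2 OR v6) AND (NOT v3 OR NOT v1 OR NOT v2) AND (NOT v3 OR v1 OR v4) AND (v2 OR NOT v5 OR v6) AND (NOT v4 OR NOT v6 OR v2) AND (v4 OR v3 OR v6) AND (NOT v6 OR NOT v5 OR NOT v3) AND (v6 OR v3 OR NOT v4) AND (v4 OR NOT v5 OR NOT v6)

Try v1 = true.
Try v2 = true.
From the singleton clause (NOT v3), v3 = false.
From the singleton clause (NOT v4), v4 = false.
From the singleton clause (v6), v6 = true.
From the singleton clause (v5), v5 = true.
That conflicts with the unit clause (NOT v5).
Undo v2 and try v2 = false.
From the singleton clause (NOT v3), v3 = false.
From the singleton clause (NOT v5), v5 = false.
From the singleton clause (NOT v6), v6 = false.
From the singleton clause (NOT v4), v4 = false.
That conflicts with the unit clause (v4).
Either choice for v2 ends in contradiction.
Undo v1 and try v1 = false.
Try v4 = false.
From the singleton clause (v3), v3 = true.
That conflicts with the unit clause (NOT v3).
Undo v4 and try v4 = true.
From the singleton clause (v3), v3 = true.
That conflicts with the unit clause (NOT v3).
Either choice for v4 ends in contradiction.
Either choice for v1 ends in contradiction.

UNSATISFIABLE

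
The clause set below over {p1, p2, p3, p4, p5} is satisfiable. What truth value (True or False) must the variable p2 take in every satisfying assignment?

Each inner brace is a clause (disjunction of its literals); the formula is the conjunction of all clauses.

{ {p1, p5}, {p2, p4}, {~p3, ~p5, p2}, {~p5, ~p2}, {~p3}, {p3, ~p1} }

Suppose p2 = 1.
Unit clause (~p5) forces p5 = 0.
Unit clause (p1) forces p1 = 1.
Unit clause (~p3) forces p3 = 0.
But (p3) is also a unit clause — contradiction.
So every satisfying assignment has p2 = False.

False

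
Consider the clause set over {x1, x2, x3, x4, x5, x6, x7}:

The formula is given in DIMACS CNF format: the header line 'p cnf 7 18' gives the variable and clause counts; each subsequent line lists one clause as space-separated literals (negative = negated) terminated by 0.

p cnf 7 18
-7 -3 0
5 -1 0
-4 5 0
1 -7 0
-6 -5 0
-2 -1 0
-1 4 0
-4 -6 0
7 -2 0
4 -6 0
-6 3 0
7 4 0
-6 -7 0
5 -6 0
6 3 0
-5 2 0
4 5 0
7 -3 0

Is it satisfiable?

Try x7 = False.
The clause (¬x2) is unit, so x2 = False.
The clause (x4) is unit, so x4 = True.
The clause (x5) is unit, so x5 = True.
That conflicts with the unit clause (¬x5).
Backtrack on x7: now try x7 = True.
The clause (¬x3) is unit, so x3 = False.
The clause (x1) is unit, so x1 = True.
The clause (x5) is unit, so x5 = True.
The clause (¬x6) is unit, so x6 = False.
That conflicts with the unit clause (x6).
Neither x7 = True nor x7 = False works.
No assignment satisfies every clause.

Unsatisfiable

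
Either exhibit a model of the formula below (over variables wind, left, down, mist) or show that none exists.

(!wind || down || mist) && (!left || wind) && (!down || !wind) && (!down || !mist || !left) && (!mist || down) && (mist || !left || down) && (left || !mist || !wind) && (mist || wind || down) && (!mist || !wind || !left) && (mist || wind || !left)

Case left = false:
Case down = true:
From the singleton clause (!wind), wind = false.
No clause remains; mist is free.

wind ↦ false, left ↦ false, down ↦ true, mist ↦ true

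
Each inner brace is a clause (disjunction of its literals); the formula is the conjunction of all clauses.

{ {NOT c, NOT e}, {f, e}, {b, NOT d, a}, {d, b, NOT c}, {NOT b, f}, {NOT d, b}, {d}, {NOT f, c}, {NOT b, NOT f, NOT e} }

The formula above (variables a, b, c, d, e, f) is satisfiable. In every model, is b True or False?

True

Suppose b = false.
Unit clause (NOT d) forces d = false.
That conflicts with the unit clause (d).
So every satisfying assignment has b = True.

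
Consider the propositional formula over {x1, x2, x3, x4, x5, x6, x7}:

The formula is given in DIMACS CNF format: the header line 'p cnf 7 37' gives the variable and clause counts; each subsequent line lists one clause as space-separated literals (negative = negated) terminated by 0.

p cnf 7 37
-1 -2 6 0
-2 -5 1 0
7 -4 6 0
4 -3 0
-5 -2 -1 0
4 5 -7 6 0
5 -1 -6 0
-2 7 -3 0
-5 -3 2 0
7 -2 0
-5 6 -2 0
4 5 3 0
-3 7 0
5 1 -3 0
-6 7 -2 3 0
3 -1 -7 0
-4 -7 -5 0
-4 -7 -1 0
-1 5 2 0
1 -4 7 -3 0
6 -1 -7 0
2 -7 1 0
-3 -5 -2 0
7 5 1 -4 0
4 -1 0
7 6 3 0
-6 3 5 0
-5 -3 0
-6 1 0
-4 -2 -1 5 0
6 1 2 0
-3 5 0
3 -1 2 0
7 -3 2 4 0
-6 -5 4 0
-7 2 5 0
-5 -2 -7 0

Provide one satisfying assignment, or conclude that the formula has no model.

Case x4 = True:
Case x7 = True:
From the singleton clause (¬x5), x5 = False.
From the singleton clause (¬x1), x1 = False.
From the singleton clause (¬x3), x3 = False.
From the singleton clause (x2), x2 = True.
From the singleton clause (¬x6), x6 = False.
Every clause now holds.

x1=False, x2=True, x3=False, x4=True, x5=False, x6=False, x7=True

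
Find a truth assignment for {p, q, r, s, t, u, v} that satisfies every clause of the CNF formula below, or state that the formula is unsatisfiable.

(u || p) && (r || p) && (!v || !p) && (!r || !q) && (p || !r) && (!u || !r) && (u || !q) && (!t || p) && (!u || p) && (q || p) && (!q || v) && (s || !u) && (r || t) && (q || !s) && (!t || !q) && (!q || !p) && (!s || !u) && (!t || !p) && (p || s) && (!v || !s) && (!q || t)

p=true, q=false, r=true, s=false, t=false, u=false, v=false

Try u = false.
(p) alone gives p = true.
(!v) alone gives v = false.
(!q) alone gives q = false.
(!s) alone gives s = false.
(!t) alone gives t = false.
(r) alone gives r = true.
All clauses are satisfied.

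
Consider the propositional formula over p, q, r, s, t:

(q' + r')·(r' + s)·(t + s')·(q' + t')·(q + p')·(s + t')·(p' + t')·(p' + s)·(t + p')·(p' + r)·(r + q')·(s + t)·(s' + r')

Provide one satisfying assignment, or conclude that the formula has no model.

Case q = 0:
Unit clause (p') forces p = 0.
Case r = 0:
Case t = 1:
Unit clause (s) forces s = 1.
This assignment satisfies each clause.

p: 0,  q: 0,  r: 0,  s: 1,  t: 1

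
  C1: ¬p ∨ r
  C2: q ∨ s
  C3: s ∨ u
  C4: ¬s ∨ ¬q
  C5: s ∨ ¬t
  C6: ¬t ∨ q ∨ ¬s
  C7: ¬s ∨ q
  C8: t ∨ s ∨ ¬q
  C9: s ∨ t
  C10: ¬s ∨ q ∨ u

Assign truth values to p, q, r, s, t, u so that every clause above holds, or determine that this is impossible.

Suppose p = False.
Suppose q = True.
(¬s) alone gives s = False.
(u) alone gives u = True.
(¬t) alone gives t = False.
Now (t) is unsatisfied and unit — conflict.
So q must be the other value — set q = False.
(s) alone gives s = True.
Now (¬s) is unsatisfied and unit — conflict.
Neither q = True nor q = False works.
So p must be the other value — set p = True.
(r) alone gives r = True.
Suppose q = True.
(¬s) alone gives s = False.
(u) alone gives u = True.
(¬t) alone gives t = False.
Now (t) is unsatisfied and unit — conflict.
So q must be the other value — set q = False.
(s) alone gives s = True.
Now (¬s) is unsatisfied and unit — conflict.
Neither q = True nor q = False works.
Neither p = True nor p = False works.

UNSATISFIABLE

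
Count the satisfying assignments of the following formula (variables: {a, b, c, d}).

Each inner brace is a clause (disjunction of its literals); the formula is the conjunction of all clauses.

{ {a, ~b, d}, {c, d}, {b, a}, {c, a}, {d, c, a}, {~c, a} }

6

There are 2^4 = 16 truth assignments over (a, b, c, d).
Check each against the 6 clauses (columns in the order a, b, c, d):
  F F F F  ✗ fails (c | d)
  F F F T  ✗ fails (b | a)
  F F T F  ✗ fails (b | a)
  F F T T  ✗ fails (b | a)
  F T F F  ✗ fails (a | ~b | d)
  F T F T  ✗ fails (c | a)
  F T T F  ✗ fails (a | ~b | d)
  F T T T  ✗ fails (~c | a)
  T F F F  ✗ fails (c | d)
  T F F T  ✓ satisfies all
  T F T F  ✓ satisfies all
  T F T T  ✓ satisfies all
  T T F F  ✗ fails (c | d)
  T T F T  ✓ satisfies all
  T T T F  ✓ satisfies all
  T T T T  ✓ satisfies all
6 of the 16 rows are models.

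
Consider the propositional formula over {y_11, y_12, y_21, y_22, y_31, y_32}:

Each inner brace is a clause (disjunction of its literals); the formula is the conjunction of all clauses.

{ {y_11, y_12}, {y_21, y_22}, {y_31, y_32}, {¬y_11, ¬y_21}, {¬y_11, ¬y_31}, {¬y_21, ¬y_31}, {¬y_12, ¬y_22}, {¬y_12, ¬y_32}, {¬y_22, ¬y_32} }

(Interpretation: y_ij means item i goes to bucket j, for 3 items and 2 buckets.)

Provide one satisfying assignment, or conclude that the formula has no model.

UNSATISFIABLE

Suppose y_11 = True.
From the singleton clause (¬y_21), y_21 = False.
From the singleton clause (y_22), y_22 = True.
From the singleton clause (¬y_31), y_31 = False.
From the singleton clause (y_32), y_32 = True.
That conflicts with the unit clause (¬y_32).
So y_11 must be the other value — set y_11 = False.
From the singleton clause (y_12), y_12 = True.
From the singleton clause (¬y_22), y_22 = False.
From the singleton clause (y_21), y_21 = True.
From the singleton clause (¬y_31), y_31 = False.
From the singleton clause (y_32), y_32 = True.
That conflicts with the unit clause (¬y_32).
Both values of y_11 lead to a conflict.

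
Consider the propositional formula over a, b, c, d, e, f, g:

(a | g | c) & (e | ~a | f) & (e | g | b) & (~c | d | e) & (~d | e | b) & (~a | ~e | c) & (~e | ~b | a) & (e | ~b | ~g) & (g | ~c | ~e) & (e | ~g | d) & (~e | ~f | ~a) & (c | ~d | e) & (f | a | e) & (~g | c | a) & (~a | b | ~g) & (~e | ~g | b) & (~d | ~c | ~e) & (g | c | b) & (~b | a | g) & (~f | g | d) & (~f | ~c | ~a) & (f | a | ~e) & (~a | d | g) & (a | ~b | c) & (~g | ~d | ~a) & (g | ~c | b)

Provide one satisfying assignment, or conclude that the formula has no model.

a: 1; b: 1; c: 1; d: 0; e: 1; f: 0; g: 1

Branch on a: set a = 1.
Branch on e: set e = 1.
Unit clause (c) forces c = 1.
Unit clause (g) forces g = 1.
Unit clause (~f) forces f = 0.
Unit clause (b) forces b = 1.
Unit clause (~d) forces d = 0.
Every clause now holds.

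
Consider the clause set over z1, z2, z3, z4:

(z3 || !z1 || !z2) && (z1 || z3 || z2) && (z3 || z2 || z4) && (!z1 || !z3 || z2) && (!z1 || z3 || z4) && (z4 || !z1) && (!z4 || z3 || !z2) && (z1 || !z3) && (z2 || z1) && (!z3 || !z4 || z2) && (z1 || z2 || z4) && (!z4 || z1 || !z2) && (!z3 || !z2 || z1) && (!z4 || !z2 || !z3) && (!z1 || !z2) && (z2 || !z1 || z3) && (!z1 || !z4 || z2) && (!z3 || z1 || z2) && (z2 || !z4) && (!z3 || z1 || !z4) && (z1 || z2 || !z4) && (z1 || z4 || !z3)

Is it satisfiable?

Case z4 = false:
From the singleton clause (!z1), z1 = false.
From the singleton clause (!z3), z3 = false.
From the singleton clause (z2), z2 = true.
Every clause now holds.
A satisfying assignment: z1: false, z2: true, z3: false, z4: false.

Satisfiable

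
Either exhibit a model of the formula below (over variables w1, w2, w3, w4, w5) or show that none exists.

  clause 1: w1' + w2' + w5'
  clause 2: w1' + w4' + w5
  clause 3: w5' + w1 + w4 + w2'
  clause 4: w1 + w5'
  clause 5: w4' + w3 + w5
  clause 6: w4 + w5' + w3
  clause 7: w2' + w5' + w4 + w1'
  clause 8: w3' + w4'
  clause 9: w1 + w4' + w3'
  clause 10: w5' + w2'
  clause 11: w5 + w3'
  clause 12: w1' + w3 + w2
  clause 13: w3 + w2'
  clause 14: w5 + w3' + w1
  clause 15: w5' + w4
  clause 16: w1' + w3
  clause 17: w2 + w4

Case w1 = 1:
The clause (w3) is unit, so w3 = 1.
The clause (w4') is unit, so w4 = 0.
The clause (w5) is unit, so w5 = 1.
Now (w5') is unsatisfied and unit — conflict.
So w1 must be the other value — set w1 = 0.
The clause (w5') is unit, so w5 = 0.
The clause (w3') is unit, so w3 = 0.
The clause (w4') is unit, so w4 = 0.
The clause (w2') is unit, so w2 = 0.
Now (w2) is unsatisfied and unit — conflict.
Either choice for w1 ends in contradiction.

UNSATISFIABLE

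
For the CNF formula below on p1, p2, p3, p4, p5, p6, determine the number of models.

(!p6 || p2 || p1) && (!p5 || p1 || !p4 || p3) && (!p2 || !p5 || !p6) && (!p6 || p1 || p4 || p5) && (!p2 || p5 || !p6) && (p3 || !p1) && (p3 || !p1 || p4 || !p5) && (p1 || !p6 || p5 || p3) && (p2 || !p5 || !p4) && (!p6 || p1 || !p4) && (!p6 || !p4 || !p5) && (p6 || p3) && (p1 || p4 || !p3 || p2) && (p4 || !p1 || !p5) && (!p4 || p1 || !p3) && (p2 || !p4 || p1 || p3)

9

There are 2^6 = 64 truth assignments over (p1, p2, p3, p4, p5, p6).
Split on p4. With p4 = true, the clauses containing p4 are satisfied and !p4 drops from the rest; 4 of the 2^5 = 32 assignments to the other variables satisfy what remains.
With p4 = false, by the same count on the reduced clause set, 5 assignments work.
Total: 4 + 5 = 9.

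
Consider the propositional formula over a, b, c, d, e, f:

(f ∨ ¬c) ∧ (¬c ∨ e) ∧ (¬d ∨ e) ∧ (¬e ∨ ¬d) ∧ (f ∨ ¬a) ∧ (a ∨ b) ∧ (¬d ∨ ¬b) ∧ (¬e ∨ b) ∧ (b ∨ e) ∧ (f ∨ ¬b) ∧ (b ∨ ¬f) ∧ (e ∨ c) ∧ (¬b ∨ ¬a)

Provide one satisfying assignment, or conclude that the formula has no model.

Branch on f: set f = True.
(b) alone gives b = True.
(¬d) alone gives d = False.
(¬a) alone gives a = False.
Branch on c: set c = False.
(e) alone gives e = True.
Every clause now holds.

a: False; b: True; c: False; d: False; e: True; f: True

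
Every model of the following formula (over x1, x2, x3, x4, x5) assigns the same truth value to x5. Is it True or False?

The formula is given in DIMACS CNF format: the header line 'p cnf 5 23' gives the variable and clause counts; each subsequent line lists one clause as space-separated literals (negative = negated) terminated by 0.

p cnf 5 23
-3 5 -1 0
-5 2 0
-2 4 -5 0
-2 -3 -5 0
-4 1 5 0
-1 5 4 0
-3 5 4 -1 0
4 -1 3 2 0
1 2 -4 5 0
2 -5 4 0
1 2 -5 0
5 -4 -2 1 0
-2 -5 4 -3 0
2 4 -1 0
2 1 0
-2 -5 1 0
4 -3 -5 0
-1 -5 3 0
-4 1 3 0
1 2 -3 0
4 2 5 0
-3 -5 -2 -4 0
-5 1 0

False

Suppose x5 = True.
From the singleton clause (x2), x2 = True.
From the singleton clause (x4), x4 = True.
From the singleton clause (¬x3), x3 = False.
From the singleton clause (x1), x1 = True.
But (¬x1) is also a unit clause — contradiction.
So every satisfying assignment has x5 = False.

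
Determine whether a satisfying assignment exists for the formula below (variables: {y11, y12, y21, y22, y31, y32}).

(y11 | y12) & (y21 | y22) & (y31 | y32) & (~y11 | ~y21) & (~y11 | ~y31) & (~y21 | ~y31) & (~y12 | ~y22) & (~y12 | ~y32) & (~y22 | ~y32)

Try y11 = 1.
From the singleton clause (~y21), y21 = 0.
From the singleton clause (y22), y22 = 1.
From the singleton clause (~y31), y31 = 0.
From the singleton clause (y32), y32 = 1.
Now (~y32) is unsatisfied and unit — conflict.
Backtrack on y11: now try y11 = 0.
From the singleton clause (y12), y12 = 1.
From the singleton clause (~y22), y22 = 0.
From the singleton clause (y21), y21 = 1.
From the singleton clause (~y31), y31 = 0.
From the singleton clause (y32), y32 = 1.
Now (~y32) is unsatisfied and unit — conflict.
Neither y11 = 1 nor y11 = 0 works.
No assignment satisfies every clause.

No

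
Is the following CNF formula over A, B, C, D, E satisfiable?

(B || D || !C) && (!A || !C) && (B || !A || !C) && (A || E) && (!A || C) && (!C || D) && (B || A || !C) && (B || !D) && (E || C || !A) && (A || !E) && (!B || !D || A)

No

Branch on A: set A = false.
The clause (E) is unit, so E = true.
But (!E) is also a unit clause — contradiction.
That branch fails; take A = true instead.
The clause (!C) is unit, so C = false.
But (C) is also a unit clause — contradiction.
Either choice for A ends in contradiction.
No assignment satisfies every clause.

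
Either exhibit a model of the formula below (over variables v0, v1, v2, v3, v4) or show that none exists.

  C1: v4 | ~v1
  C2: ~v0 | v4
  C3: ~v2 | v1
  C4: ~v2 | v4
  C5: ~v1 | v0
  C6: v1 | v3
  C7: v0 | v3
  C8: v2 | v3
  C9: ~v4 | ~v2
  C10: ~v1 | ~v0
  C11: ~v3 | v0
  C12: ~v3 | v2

Try v4 = 1.
(~v2) alone gives v2 = 0.
(v3) alone gives v3 = 1.
But (~v3) is also a unit clause — contradiction.
So v4 must be the other value — set v4 = 0.
(~v1) alone gives v1 = 0.
(~v0) alone gives v0 = 0.
(~v2) alone gives v2 = 0.
(v3) alone gives v3 = 1.
But (~v3) is also a unit clause — contradiction.
Either choice for v4 ends in contradiction.

UNSATISFIABLE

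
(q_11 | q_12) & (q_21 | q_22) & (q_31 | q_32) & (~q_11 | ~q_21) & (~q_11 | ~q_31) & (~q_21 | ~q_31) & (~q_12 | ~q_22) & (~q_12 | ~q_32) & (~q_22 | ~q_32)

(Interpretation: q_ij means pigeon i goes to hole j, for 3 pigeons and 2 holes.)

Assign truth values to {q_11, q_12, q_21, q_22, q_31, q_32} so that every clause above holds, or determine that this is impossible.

UNSATISFIABLE

Suppose q_11 = 1.
Unit clause (~q_21) forces q_21 = 0.
Unit clause (q_22) forces q_22 = 1.
Unit clause (~q_31) forces q_31 = 0.
Unit clause (q_32) forces q_32 = 1.
That conflicts with the unit clause (~q_32).
Undo q_11 and try q_11 = 0.
Unit clause (q_12) forces q_12 = 1.
Unit clause (~q_22) forces q_22 = 0.
Unit clause (q_21) forces q_21 = 1.
Unit clause (~q_31) forces q_31 = 0.
Unit clause (q_32) forces q_32 = 1.
That conflicts with the unit clause (~q_32).
Either choice for q_11 ends in contradiction.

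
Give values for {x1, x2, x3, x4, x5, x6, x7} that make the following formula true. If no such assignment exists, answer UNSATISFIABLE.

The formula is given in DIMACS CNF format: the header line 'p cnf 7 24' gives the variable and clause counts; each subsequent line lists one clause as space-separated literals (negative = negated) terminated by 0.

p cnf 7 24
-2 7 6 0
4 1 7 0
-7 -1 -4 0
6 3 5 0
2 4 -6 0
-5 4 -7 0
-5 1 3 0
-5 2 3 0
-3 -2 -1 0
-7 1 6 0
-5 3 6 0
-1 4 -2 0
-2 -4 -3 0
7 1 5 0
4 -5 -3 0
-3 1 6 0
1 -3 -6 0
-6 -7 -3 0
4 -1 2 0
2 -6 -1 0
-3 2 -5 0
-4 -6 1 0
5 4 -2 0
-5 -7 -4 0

x1: True, x2: True, x3: False, x4: True, x5: True, x6: True, x7: False

Case x2 = True:
Case x7 = False:
Unit clause (x6) forces x6 = True.
Case x4 = True:
Unit clause (¬x3) forces x3 = False.
Unit clause (x1) forces x1 = True.
No clause remains; x5 is free.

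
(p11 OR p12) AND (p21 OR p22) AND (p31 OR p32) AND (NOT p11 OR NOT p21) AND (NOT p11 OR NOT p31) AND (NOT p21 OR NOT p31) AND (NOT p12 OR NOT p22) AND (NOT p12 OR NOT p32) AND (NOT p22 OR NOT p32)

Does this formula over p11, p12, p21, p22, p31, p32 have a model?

No

Case p11 = true:
From the singleton clause (NOT p21), p21 = false.
From the singleton clause (p22), p22 = true.
From the singleton clause (NOT p31), p31 = false.
From the singleton clause (p32), p32 = true.
But (NOT p32) is also a unit clause — contradiction.
Undo p11 and try p11 = false.
From the singleton clause (p12), p12 = true.
From the singleton clause (NOT p22), p22 = false.
From the singleton clause (p21), p21 = true.
From the singleton clause (NOT p31), p31 = false.
From the singleton clause (p32), p32 = true.
But (NOT p32) is also a unit clause — contradiction.
Neither p11 = true nor p11 = false works.
No assignment satisfies every clause.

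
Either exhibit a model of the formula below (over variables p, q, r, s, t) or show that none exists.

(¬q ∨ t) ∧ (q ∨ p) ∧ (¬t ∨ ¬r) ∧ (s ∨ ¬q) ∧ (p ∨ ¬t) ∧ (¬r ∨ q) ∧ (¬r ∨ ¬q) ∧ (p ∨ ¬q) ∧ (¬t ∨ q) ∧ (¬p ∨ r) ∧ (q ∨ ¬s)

UNSATISFIABLE

Case q = False:
The clause (p) is unit, so p = True.
The clause (¬r) is unit, so r = False.
Now (r) is unsatisfied and unit — conflict.
That branch fails; take q = True instead.
The clause (t) is unit, so t = True.
The clause (¬r) is unit, so r = False.
The clause (s) is unit, so s = True.
The clause (p) is unit, so p = True.
Now (¬p) is unsatisfied and unit — conflict.
Both values of q lead to a conflict.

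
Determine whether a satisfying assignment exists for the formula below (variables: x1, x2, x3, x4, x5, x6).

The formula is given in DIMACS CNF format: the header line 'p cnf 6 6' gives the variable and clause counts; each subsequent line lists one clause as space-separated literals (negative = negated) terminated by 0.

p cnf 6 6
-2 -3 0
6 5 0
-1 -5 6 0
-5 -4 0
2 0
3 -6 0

Satisfiable

Unit clause (x2) forces x2 = True.
Unit clause (¬x3) forces x3 = False.
Unit clause (¬x6) forces x6 = False.
Unit clause (x5) forces x5 = True.
Unit clause (¬x1) forces x1 = False.
Unit clause (¬x4) forces x4 = False.
Every clause now holds.
A satisfying assignment: x1: False, x2: True, x3: False, x4: False, x5: True, x6: False.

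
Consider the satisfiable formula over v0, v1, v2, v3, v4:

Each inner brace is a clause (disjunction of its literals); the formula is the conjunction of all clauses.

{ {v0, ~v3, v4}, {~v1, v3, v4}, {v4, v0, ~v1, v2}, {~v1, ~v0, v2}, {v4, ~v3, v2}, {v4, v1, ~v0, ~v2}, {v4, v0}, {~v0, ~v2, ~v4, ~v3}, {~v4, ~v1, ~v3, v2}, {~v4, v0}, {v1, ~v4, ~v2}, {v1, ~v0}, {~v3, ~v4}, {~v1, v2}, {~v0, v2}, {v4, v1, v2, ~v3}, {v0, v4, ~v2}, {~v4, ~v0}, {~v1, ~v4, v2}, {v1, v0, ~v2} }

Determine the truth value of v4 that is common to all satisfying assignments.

False

Suppose v4 = 1.
The clause (v0) is unit, so v0 = 1.
But (~v0) is also a unit clause — contradiction.
So every satisfying assignment has v4 = False.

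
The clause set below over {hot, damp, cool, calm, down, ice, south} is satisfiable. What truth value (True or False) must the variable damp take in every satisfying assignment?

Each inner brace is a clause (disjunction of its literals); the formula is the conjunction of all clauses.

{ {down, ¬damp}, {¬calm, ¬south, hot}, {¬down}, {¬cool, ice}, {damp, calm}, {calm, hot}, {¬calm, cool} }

Suppose damp = True.
From the singleton clause (down), down = True.
That conflicts with the unit clause (¬down).
So every satisfying assignment has damp = False.

False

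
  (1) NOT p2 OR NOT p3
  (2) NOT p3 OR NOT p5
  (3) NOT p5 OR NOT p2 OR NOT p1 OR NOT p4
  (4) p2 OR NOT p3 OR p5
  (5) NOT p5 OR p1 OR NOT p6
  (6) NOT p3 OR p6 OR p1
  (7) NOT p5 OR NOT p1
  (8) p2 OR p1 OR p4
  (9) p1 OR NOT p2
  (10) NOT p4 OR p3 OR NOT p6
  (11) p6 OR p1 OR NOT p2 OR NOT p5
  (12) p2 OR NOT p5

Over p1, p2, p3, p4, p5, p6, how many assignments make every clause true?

7

There are 2^6 = 64 truth assignments over (p1, p2, p3, p4, p5, p6).
Split on p6. With p6 = true, the clauses containing p6 are satisfied and NOT p6 drops from the rest; 2 of the 2^5 = 32 assignments to the other variables satisfy what remains.
With p6 = false, by the same count on the reduced clause set, 5 assignments work.
(One model: p1=F, p2=F, p3=F, p4=T, p5=F, p6=F.)
Total: 2 + 5 = 7.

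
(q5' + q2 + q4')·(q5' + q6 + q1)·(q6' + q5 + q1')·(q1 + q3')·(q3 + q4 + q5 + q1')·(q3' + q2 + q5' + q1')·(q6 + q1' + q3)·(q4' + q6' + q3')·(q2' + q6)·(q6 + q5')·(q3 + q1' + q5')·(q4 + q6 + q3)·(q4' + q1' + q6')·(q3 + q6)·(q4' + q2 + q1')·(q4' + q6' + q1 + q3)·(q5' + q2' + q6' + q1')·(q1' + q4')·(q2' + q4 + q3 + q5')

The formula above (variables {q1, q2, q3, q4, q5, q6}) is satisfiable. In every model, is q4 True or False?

Suppose q4 = 1.
Unit clause (q1') forces q1 = 0.
Unit clause (q3') forces q3 = 0.
Unit clause (q6) forces q6 = 1.
That conflicts with the unit clause (q6').
So every satisfying assignment has q4 = False.

False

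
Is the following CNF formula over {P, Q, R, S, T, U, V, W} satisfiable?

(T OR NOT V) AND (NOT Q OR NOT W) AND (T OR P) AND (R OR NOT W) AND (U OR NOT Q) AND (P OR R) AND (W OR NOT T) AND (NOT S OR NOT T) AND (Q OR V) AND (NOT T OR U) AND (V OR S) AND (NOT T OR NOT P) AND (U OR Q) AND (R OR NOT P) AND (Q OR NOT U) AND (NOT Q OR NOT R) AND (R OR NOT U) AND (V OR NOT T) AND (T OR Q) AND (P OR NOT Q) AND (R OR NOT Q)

Case T = true:
From the singleton clause (W), W = true.
From the singleton clause (NOT Q), Q = false.
From the singleton clause (R), R = true.
From the singleton clause (NOT S), S = false.
From the singleton clause (V), V = true.
From the singleton clause (U), U = true.
But (NOT U) is also a unit clause — contradiction.
Undo T and try T = false.
From the singleton clause (NOT V), V = false.
From the singleton clause (P), P = true.
From the singleton clause (Q), Q = true.
From the singleton clause (NOT W), W = false.
From the singleton clause (U), U = true.
From the singleton clause (S), S = true.
From the singleton clause (R), R = true.
But (NOT R) is also a unit clause — contradiction.
Both values of T lead to a conflict.
No assignment satisfies every clause.

Unsatisfiable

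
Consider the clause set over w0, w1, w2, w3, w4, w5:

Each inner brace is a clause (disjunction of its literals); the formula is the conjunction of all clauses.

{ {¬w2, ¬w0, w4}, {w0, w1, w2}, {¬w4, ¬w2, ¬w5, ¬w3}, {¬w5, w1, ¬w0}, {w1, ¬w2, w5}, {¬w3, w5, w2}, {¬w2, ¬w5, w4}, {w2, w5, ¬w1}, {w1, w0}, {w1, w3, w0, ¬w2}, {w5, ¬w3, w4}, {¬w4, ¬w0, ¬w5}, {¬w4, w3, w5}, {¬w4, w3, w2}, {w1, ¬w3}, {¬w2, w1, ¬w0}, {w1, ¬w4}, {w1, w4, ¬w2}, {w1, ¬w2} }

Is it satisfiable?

Case w1 = True:
Case w2 = False:
Unit clause (w5) forces w5 = True.
Case w4 = False:
Every clause is now satisfied; w0, w3 are unconstrained.
A satisfying assignment: w0=True, w1=True, w2=False, w3=True, w4=False, w5=True.

Yes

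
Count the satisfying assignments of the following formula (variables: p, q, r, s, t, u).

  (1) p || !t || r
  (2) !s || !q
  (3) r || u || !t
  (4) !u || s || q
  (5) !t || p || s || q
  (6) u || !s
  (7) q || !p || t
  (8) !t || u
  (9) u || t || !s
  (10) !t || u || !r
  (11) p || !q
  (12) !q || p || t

13

There are 2^6 = 64 truth assignments over (p, q, r, s, t, u).
Split on t. With t = true, the clauses containing t are satisfied and !t drops from the rest; 5 of the 2^5 = 32 assignments to the other variables satisfy what remains.
With t = false, by the same count on the reduced clause set, 8 assignments work.
Total: 5 + 8 = 13.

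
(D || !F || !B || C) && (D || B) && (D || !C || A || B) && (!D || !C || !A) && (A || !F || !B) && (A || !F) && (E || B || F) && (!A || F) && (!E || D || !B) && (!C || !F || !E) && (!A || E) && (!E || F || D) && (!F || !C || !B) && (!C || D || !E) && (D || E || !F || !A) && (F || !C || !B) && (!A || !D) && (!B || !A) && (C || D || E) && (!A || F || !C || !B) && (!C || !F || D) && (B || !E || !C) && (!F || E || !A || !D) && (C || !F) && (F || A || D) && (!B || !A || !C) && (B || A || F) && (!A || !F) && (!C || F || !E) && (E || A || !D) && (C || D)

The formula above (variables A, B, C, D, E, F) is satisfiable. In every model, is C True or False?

False

Suppose C = true.
Try D = true.
From the singleton clause (!A), A = false.
From the singleton clause (!F), F = false.
From the singleton clause (!B), B = false.
That conflicts with the unit clause (B).
Undo D and try D = false.
From the singleton clause (B), B = true.
From the singleton clause (!E), E = false.
From the singleton clause (!A), A = false.
From the singleton clause (!F), F = false.
That conflicts with the unit clause (F).
Either choice for D ends in contradiction.
So every satisfying assignment has C = False.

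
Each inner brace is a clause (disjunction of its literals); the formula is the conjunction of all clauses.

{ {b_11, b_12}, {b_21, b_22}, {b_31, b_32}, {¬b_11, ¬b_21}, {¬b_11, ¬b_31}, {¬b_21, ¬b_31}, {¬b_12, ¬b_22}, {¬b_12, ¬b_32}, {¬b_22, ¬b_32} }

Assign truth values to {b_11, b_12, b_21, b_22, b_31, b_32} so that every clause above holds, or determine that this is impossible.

Case b_11 = True:
From the singleton clause (¬b_21), b_21 = False.
From the singleton clause (b_22), b_22 = True.
From the singleton clause (¬b_31), b_31 = False.
From the singleton clause (b_32), b_32 = True.
Now (¬b_32) is unsatisfied and unit — conflict.
Backtrack on b_11: now try b_11 = False.
From the singleton clause (b_12), b_12 = True.
From the singleton clause (¬b_22), b_22 = False.
From the singleton clause (b_21), b_21 = True.
From the singleton clause (¬b_31), b_31 = False.
From the singleton clause (b_32), b_32 = True.
Now (¬b_32) is unsatisfied and unit — conflict.
Both values of b_11 lead to a conflict.

UNSATISFIABLE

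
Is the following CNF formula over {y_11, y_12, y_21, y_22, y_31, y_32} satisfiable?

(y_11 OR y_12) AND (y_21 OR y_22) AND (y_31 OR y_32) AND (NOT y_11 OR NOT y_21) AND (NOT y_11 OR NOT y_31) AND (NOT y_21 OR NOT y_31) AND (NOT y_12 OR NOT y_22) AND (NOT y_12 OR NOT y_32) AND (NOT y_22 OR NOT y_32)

Try y_11 = true.
From the singleton clause (NOT y_21), y_21 = false.
From the singleton clause (y_22), y_22 = true.
From the singleton clause (NOT y_31), y_31 = false.
From the singleton clause (y_32), y_32 = true.
Now (NOT y_32) is unsatisfied and unit — conflict.
That branch fails; take y_11 = false instead.
From the singleton clause (y_12), y_12 = true.
From the singleton clause (NOT y_22), y_22 = false.
From the singleton clause (y_21), y_21 = true.
From the singleton clause (NOT y_31), y_31 = false.
From the singleton clause (y_32), y_32 = true.
Now (NOT y_32) is unsatisfied and unit — conflict.
Both values of y_11 lead to a conflict.
No assignment satisfies every clause.

No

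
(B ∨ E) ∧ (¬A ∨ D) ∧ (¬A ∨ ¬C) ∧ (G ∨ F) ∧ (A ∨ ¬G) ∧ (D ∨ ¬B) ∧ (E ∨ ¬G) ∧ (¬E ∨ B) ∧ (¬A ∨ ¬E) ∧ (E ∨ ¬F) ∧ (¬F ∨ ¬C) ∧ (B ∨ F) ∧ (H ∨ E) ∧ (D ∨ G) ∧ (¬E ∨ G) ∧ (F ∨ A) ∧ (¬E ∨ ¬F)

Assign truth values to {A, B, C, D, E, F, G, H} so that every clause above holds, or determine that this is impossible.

UNSATISFIABLE

Case B = True:
Unit clause (D) forces D = True.
Case A = False:
Unit clause (¬G) forces G = False.
Unit clause (F) forces F = True.
Unit clause (E) forces E = True.
That conflicts with the unit clause (¬E).
Undo A and try A = True.
Unit clause (¬C) forces C = False.
Unit clause (¬E) forces E = False.
Unit clause (¬G) forces G = False.
Unit clause (F) forces F = True.
That conflicts with the unit clause (¬F).
Either choice for A ends in contradiction.
Undo B and try B = False.
Unit clause (E) forces E = True.
That conflicts with the unit clause (¬E).
Either choice for B ends in contradiction.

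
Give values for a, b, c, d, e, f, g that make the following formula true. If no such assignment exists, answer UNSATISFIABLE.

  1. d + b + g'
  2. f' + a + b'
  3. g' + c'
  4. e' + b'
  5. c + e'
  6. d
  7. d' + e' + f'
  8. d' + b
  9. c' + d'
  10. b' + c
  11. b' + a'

UNSATISFIABLE

Unit clause (d) forces d = 1.
Unit clause (b) forces b = 1.
Unit clause (e') forces e = 0.
Unit clause (c') forces c = 0.
Now (c) is unsatisfied and unit — conflict.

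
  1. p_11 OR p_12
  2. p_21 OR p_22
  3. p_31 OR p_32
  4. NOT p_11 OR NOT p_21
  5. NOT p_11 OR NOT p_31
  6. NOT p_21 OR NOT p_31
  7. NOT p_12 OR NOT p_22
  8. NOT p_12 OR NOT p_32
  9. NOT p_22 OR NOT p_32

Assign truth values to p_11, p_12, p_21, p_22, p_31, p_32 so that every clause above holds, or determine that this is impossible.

UNSATISFIABLE

Case p_11 = true:
Unit clause (NOT p_21) forces p_21 = false.
Unit clause (p_22) forces p_22 = true.
Unit clause (NOT p_31) forces p_31 = false.
Unit clause (p_32) forces p_32 = true.
That conflicts with the unit clause (NOT p_32).
Undo p_11 and try p_11 = false.
Unit clause (p_12) forces p_12 = true.
Unit clause (NOT p_22) forces p_22 = false.
Unit clause (p_21) forces p_21 = true.
Unit clause (NOT p_31) forces p_31 = false.
Unit clause (p_32) forces p_32 = true.
That conflicts with the unit clause (NOT p_32).
Both values of p_11 lead to a conflict.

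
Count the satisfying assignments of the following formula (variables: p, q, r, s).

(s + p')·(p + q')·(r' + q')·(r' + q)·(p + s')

There are 2^4 = 16 truth assignments over (p, q, r, s).
Check each against the 5 clauses (columns in the order p, q, r, s):
  F F F F  ✓ satisfies all
  F F F T  ✗ fails (p + s')
  F F T F  ✗ fails (r' + q)
  F F T T  ✗ fails (r' + q)
  F T F F  ✗ fails (p + q')
  F T F T  ✗ fails (p + q')
  F T T F  ✗ fails (p + q')
  F T T T  ✗ fails (p + q')
  T F F F  ✗ fails (s + p')
  T F F T  ✓ satisfies all
  T F T F  ✗ fails (s + p')
  T F T T  ✗ fails (r' + q)
  T T F F  ✗ fails (s + p')
  T T F T  ✓ satisfies all
  T T T F  ✗ fails (s + p')
  T T T T  ✗ fails (r' + q')
3 of the 16 rows are models.

3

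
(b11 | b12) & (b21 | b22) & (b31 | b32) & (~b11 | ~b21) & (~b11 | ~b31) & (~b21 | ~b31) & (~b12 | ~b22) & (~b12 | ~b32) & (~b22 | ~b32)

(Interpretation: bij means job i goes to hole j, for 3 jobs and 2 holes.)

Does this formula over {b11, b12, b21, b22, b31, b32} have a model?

Branch on b11: set b11 = 1.
The clause (~b21) is unit, so b21 = 0.
The clause (b22) is unit, so b22 = 1.
The clause (~b31) is unit, so b31 = 0.
The clause (b32) is unit, so b32 = 1.
But (~b32) is also a unit clause — contradiction.
So b11 must be the other value — set b11 = 0.
The clause (b12) is unit, so b12 = 1.
The clause (~b22) is unit, so b22 = 0.
The clause (b21) is unit, so b21 = 1.
The clause (~b31) is unit, so b31 = 0.
The clause (b32) is unit, so b32 = 1.
But (~b32) is also a unit clause — contradiction.
Neither b11 = 1 nor b11 = 0 works.
No assignment satisfies every clause.

No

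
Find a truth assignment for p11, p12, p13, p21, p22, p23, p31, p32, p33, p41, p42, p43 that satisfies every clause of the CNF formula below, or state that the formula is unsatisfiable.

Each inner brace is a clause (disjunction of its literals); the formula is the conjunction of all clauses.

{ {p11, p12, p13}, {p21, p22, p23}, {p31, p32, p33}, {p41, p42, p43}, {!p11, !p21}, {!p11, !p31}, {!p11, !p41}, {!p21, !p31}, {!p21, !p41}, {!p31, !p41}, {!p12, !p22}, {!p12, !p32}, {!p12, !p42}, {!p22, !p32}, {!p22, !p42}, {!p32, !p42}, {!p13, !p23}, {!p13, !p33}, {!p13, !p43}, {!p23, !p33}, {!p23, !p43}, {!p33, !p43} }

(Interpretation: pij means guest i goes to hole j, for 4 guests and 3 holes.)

Suppose p11 = false.
Suppose p12 = true.
From the singleton clause (!p22), p22 = false.
From the singleton clause (!p32), p32 = false.
From the singleton clause (!p42), p42 = false.
Suppose p21 = true.
From the singleton clause (!p31), p31 = false.
From the singleton clause (p33), p33 = true.
From the singleton clause (!p41), p41 = false.
From the singleton clause (p43), p43 = true.
But (!p43) is also a unit clause — contradiction.
That branch fails; take p21 = false instead.
From the singleton clause (p23), p23 = true.
From the singleton clause (!p13), p13 = false.
From the singleton clause (!p33), p33 = false.
From the singleton clause (p31), p31 = true.
From the singleton clause (!p41), p41 = false.
From the singleton clause (p43), p43 = true.
But (!p43) is also a unit clause — contradiction.
Both values of p21 lead to a conflict.
That branch fails; take p12 = false instead.
From the singleton clause (p13), p13 = true.
From the singleton clause (!p23), p23 = false.
From the singleton clause (!p33), p33 = false.
From the singleton clause (!p43), p43 = false.
Suppose p21 = true.
From the singleton clause (!p31), p31 = false.
From the singleton clause (p32), p32 = true.
From the singleton clause (!p41), p41 = false.
From the singleton clause (p42), p42 = true.
But (!p42) is also a unit clause — contradiction.
That branch fails; take p21 = false instead.
From the singleton clause (p22), p22 = true.
From the singleton clause (!p32), p32 = false.
From the singleton clause (p31), p31 = true.
From the singleton clause (!p41), p41 = false.
From the singleton clause (p42), p42 = true.
But (!p42) is also a unit clause — contradiction.
Both values of p21 lead to a conflict.
Both values of p12 lead to a conflict.
That branch fails; take p11 = true instead.
From the singleton clause (!p21), p21 = false.
From the singleton clause (!p31), p31 = false.
From the singleton clause (!p41), p41 = false.
Suppose p22 = true.
From the singleton clause (!p12), p12 = false.
From the singleton clause (!p32), p32 = false.
From the singleton clause (p33), p33 = true.
From the singleton clause (!p42), p42 = false.
From the singleton clause (p43), p43 = true.
But (!p43) is also a unit clause — contradiction.
That branch fails; take p22 = false instead.
From the singleton clause (p23), p23 = true.
From the singleton clause (!p13), p13 = false.
From the singleton clause (!p33), p33 = false.
From the singleton clause (p32), p32 = true.
From the singleton clause (!p12), p12 = false.
From the singleton clause (!p42), p42 = false.
From the singleton clause (p43), p43 = true.
But (!p43) is also a unit clause — contradiction.
Both values of p22 lead to a conflict.
Both values of p11 lead to a conflict.

UNSATISFIABLE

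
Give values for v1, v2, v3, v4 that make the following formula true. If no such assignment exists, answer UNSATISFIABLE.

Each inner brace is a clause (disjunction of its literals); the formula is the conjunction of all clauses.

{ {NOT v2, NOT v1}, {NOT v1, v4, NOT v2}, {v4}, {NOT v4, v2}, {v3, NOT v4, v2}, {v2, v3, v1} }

From the singleton clause (v4), v4 = true.
From the singleton clause (v2), v2 = true.
From the singleton clause (NOT v1), v1 = false.
All clauses hold; v3 can take either value.

v1: false, v2: true, v3: false, v4: true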